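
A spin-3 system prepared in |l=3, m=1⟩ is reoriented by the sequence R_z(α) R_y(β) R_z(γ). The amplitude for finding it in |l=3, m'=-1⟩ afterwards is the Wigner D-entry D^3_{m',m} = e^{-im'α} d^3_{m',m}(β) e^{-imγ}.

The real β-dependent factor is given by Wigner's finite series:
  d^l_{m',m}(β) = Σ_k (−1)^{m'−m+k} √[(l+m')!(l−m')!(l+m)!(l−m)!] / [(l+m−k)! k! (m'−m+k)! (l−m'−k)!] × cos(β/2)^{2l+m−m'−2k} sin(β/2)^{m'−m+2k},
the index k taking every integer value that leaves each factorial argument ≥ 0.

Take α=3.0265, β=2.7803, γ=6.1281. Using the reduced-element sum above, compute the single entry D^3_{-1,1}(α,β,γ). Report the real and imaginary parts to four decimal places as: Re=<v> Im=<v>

First d^3_{-1,1}(β=2.7803), then the phase factors e^{-i(-1)α} and e^{-i(1)γ}:
c=cos(2.7803/2)=0.179665, s=sin(2.7803/2)=0.983728; N=√[2·24·24·2]=48.000000
The bounds max(0,m−m')=2 and min(l+m,l−m')=4 give 3 terms
  k=2: (−1)^0·48.0000/(8)·0.1797^4·0.9837^2 = +0.006050
  k=3: (−1)^1·48.0000/(6)·0.1797^2·0.9837^4 = -0.241835
  k=4: (−1)^2·48.0000/(48)·0.1797^0·0.9837^6 = +0.906253
d^3_{-1,1}(2.7803) = +0.006050 -0.241835 +0.906253 = +0.670469
Phases: e^{-i·(-1)·3.0265}=-0.993384+0.114839i, e^{-i·(1)·6.1281}=+0.987998+0.154464i ⇒ D=-0.669932-0.026807i

Re=-0.6699 Im=-0.0268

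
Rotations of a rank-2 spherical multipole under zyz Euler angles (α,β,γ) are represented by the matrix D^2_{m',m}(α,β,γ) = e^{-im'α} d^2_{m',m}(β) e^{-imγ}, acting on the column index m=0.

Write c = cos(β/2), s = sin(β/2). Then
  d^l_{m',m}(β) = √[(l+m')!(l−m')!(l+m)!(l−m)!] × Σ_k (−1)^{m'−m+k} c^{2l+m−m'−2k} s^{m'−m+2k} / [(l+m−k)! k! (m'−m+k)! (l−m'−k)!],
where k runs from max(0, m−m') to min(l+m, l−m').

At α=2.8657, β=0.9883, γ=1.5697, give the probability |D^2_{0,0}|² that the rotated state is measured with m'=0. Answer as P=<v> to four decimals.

P=0.0021

D^2_{0,0}(2.8657,0.9883,1.5697) = e^{-i·0·2.8657}·d^2_{0,0}(0.9883)·e^{-i·0·1.5697}. Compute d first:
c=cos(0.9883/2)=0.880372, s=sin(0.9883/2)=0.474284; N=√[2·2·2·2]=4.000000
k: max(0,(0)−(0))=0 … min(2+(0),2−(0))=2
  k=0: (−1)^0·4.0000/(4)·0.8804^4·0.4743^0 = +0.600710
  k=1: (−1)^1·4.0000/(1)·0.8804^2·0.4743^2 = -0.697379
  k=2: (−1)^2·4.0000/(4)·0.8804^0·0.4743^4 = +0.050600
d^2_{0,0}(0.9883) = +0.600710 -0.697379 +0.050600 = -0.046068
|D^2_{0,0}|² = |d^2_{0,0}(β)|² = (-0.046068)² = 0.002122 (the z-rotation phases have unit modulus)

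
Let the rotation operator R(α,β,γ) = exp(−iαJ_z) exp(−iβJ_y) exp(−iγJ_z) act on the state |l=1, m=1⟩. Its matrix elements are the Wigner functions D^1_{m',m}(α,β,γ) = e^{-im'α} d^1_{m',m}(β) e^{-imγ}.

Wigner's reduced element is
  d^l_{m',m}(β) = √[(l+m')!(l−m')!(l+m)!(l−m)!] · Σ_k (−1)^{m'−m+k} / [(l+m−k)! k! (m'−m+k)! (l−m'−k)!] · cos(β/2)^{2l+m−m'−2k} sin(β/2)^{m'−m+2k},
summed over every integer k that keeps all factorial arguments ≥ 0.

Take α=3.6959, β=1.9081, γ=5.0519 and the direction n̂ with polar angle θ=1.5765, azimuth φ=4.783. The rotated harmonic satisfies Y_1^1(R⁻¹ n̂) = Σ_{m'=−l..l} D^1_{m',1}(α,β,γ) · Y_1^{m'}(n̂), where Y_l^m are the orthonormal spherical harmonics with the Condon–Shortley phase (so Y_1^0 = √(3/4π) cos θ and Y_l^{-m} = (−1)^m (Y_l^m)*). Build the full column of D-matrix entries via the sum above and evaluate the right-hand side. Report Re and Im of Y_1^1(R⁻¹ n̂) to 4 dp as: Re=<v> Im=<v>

Need the full column D^1_{m',1} for m'=−1..1 at α=3.6959, β=1.9081, γ=5.0519.
cos(β/2)=0.578384, sin(β/2)=0.815765
d^1_{-1,1}: single k=2 term ⇒ +0.665472;  D = +0.141844-0.650179i
d^1_{0,1}: single k=1 term ⇒ +0.667262;  D = +0.222216+0.629173i
d^1_{1,1}: single k=0 term ⇒ +0.334528;  D = -0.260754-0.209562i
Y_1^{m'}(θ=1.5765,φ=4.783) and Σ D·Y over m':
  (+0.1418-0.6502i)·(+0.0244+0.3446i)  (+0.2222+0.6292i)·(-0.0028+0.0000i)  (-0.2608-0.2096i)·(-0.0244+0.3446i)
Y_1^1(R⁻¹ n̂) = +0.305485-0.053473i

Re=0.3055 Im=-0.0535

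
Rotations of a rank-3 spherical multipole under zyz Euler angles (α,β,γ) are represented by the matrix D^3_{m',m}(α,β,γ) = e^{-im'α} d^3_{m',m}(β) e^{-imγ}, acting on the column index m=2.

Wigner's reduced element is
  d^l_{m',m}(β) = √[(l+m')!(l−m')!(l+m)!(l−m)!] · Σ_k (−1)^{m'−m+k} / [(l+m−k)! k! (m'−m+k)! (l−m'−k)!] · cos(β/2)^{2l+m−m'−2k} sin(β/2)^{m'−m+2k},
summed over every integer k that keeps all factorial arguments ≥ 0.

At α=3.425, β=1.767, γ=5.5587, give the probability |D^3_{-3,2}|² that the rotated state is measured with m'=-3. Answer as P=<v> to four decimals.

P=0.1839

D^3_{-3,2}(3.425,1.767,5.5587) = e^{-i·-3·3.425}·d^3_{-3,2}(1.767)·e^{-i·2·5.5587}. Compute d first:
Half-angle: c=0.634450, s=0.772964. N=√(1·720·120·1)=293.938769
k: max(0,(2)−(-3))=5 … min(3+(2),3−(-3))=5
  k=5: (−1)^0·293.9388/(120)·0.6344^1·0.7730^5 = +0.428815
d^3_{-3,2}(1.767) = +0.428815
|D^3_{-3,2}|² = |d^3_{-3,2}(β)|² = (+0.428815)² = 0.183882 (the z-rotation phases have unit modulus)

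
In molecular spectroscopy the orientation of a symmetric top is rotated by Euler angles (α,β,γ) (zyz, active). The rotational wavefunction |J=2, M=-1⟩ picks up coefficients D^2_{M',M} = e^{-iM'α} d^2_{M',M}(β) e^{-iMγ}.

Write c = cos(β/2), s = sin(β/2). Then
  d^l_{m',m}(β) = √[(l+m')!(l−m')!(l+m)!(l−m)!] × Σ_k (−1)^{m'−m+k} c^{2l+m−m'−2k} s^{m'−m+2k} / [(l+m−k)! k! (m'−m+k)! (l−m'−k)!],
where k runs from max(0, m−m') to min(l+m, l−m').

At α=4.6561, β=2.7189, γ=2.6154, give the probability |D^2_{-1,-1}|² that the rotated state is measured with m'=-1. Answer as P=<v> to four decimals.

P=0.0154

Split into d^2_{-1,-1}(β=2.7189) × two z-phases.
c=cos(2.7189/2)=0.209776, s=sin(2.7189/2)=0.977749; N=√[1·6·1·6]=6.000000
k: max(0,(-1)−(-1))=0 … min(2+(-1),2−(-1))=1
  k=0: (−1)^0·6.0000/(6)·0.2098^4·0.9777^0 = +0.001937
  k=1: (−1)^1·6.0000/(2)·0.2098^2·0.9777^2 = -0.126209
d^2_{-1,-1}(2.7189) = +0.001937 -0.126209 = -0.124272
|D^2_{-1,-1}|² = |d^2_{-1,-1}(β)|² = (-0.124272)² = 0.015444 (the z-rotation phases have unit modulus)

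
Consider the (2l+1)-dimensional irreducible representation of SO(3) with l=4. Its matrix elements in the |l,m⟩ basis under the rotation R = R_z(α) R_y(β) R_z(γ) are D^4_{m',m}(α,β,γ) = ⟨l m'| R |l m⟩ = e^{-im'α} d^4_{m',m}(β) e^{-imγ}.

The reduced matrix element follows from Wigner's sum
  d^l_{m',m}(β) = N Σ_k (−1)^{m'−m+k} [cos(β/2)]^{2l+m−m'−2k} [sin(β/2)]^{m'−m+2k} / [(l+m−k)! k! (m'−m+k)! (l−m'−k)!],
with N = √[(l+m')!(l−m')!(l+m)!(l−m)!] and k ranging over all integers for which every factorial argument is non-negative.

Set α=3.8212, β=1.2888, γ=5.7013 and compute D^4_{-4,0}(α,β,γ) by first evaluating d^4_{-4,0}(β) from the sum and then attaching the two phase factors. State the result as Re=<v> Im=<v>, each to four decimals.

Re=-0.4058 Im=0.1828

Split into d^4_{-4,0}(β=1.2888) × two z-phases.
Half-angle: c=0.799460, s=0.600719. N=√(1·40320·24·24)=4819.161753
Admissible k: 4..4 (factorial args all ≥0)
  k=4: (−1)^0·4819.1618/(576)·0.7995^4·0.6007^4 = +0.445063
d^4_{-4,0}(1.2888) = +0.445063
Phases: e^{-i·(-4)·3.8212}=-0.911795+0.410647i, e^{-i·(0)·5.7013}=+1.000000+0.000000i ⇒ D=-0.405806+0.182764i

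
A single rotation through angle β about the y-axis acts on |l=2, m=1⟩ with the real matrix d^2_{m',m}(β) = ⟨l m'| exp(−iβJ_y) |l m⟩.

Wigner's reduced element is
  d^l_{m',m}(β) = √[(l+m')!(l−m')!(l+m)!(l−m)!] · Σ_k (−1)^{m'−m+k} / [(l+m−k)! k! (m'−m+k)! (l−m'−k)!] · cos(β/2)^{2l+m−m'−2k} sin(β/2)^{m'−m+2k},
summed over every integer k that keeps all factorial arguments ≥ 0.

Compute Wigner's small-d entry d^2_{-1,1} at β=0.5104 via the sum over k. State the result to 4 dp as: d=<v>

d^2_{-1,1}(β=0.5104) via Wigner's sum:
With c≡cos(β/2)=0.967613 and s≡sin(β/2)=0.252439, N=[1·6·6·1]^{1/2}=6.000000
The bounds max(0,m−m')=2 and min(l+m,l−m')=3 give 2 terms
  k=2: (−1)^0·6.0000/(2)·0.9676^2·0.2524^2 = +0.178993
  k=3: (−1)^1·6.0000/(6)·0.9676^0·0.2524^4 = -0.004061
d^2_{-1,1}(0.5104) = +0.178993 -0.004061 = +0.174933

d=0.1749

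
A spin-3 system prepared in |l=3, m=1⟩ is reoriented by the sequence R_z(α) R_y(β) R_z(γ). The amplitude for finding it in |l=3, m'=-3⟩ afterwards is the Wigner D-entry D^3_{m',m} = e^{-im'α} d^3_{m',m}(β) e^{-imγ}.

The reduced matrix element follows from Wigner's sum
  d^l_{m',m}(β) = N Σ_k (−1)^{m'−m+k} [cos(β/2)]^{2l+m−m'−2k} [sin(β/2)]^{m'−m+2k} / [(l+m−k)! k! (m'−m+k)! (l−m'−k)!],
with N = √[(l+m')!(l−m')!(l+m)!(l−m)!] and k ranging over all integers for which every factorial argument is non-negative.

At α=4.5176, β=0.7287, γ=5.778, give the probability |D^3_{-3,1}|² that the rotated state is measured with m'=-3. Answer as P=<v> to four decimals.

P=0.0030

First d^3_{-3,1}(β=0.7287), then the phase factors e^{-i(-3)α} and e^{-i(1)γ}:
c=cos(0.7287/2)=0.934356, s=sin(0.7287/2)=0.356342; N=√[1·720·24·2]=185.903201
k∈{4} keeps every argument non-negative
  k=4: (−1)^0·185.9032/(48)·0.9344^2·0.3563^4 = +0.054518
d^3_{-3,1}(0.7287) = +0.054518
|D^3_{-3,1}|² = |d^3_{-3,1}(β)|² = (+0.054518)² = 0.002972 (the z-rotation phases have unit modulus)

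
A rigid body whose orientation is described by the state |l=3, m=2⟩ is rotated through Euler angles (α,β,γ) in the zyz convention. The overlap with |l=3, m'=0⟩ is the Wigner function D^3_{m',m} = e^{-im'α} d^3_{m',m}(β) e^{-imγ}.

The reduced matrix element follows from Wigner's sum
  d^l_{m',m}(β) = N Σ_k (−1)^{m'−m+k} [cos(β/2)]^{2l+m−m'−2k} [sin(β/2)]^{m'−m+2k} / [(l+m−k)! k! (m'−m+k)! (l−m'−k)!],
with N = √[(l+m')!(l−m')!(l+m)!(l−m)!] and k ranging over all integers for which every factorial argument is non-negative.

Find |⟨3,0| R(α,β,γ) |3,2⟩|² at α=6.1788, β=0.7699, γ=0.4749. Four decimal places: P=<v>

D^3_{0,2}(6.1788,0.7699,0.4749) = e^{-i·0·6.1788}·d^3_{0,2}(0.7699)·e^{-i·2·0.4749}. Compute d first:
With c≡cos(β/2)=0.926817 and s≡sin(β/2)=0.375513, N=[6·6·120·1]^{1/2}=65.726707
k∈{2,3} keeps every argument non-negative
  k=2: (−1)^0·65.7267/(12)·0.9268^4·0.3755^2 = +0.569884
  k=3: (−1)^1·65.7267/(12)·0.9268^2·0.3755^4 = -0.093551
d^3_{0,2}(0.7699) = +0.569884 -0.093551 = +0.476333
|D^3_{0,2}|² = |d^3_{0,2}(β)|² = (+0.476333)² = 0.226893 (the z-rotation phases have unit modulus)

P=0.2269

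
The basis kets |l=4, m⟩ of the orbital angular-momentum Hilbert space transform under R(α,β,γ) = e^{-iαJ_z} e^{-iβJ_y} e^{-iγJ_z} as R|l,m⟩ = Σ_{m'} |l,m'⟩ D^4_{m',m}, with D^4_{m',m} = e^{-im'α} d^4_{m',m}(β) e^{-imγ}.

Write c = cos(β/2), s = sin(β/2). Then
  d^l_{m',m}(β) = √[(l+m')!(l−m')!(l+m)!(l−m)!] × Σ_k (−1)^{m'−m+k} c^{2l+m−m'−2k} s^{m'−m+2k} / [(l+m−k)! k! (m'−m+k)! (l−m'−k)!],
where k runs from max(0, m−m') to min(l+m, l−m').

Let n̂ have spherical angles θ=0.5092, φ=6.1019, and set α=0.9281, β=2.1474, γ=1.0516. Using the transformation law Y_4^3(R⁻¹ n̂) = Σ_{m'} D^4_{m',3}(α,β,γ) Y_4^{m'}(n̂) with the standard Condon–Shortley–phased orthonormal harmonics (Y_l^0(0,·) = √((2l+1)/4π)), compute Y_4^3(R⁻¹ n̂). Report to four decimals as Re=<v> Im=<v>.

Need the full column D^4_{m',3} for m'=−4..4 at α=0.9281, β=2.1474, γ=1.0516.
cos(β/2)=0.476875, sin(β/2)=0.878971
d^4_{-4,3}: single k=7 term ⇒ +0.546728;  D = +0.463914+0.289302i
d^4_{-3,3}: k∈[6..7] ⇒ +0.734099 -0.356284 = +0.377815;  D = +0.352179-0.136800i
d^4_{-2,3}: k∈[5..6] ⇒ +0.638664 -0.723253 = -0.084590;  D = -0.022742+0.081475i
d^4_{-1,3}: k∈[4..5] ⇒ +0.408354 -0.832390 = -0.424037;  D = +0.258610+0.336048i
d^4_{0,3}: k∈[3..4] ⇒ +0.198158 -0.673211 = -0.475053;  D = +0.475011-0.006274i
d^4_{1,3}: k∈[2..3] ⇒ +0.072119 -0.408354 = -0.336235;  D = +0.197952-0.271788i
d^4_{2,3}: k∈[1..2] ⇒ +0.018445 -0.187989 = -0.169545;  D = -0.049879-0.162042i
d^4_{3,3}: k∈[0..1] ⇒ +0.002674 -0.063603 = -0.060928;  D = -0.057357-0.020553i
d^4_{4,3}: single k=0 term ⇒ -0.013943;  D = -0.011632+0.007688i
Y_4^{m'}(θ=0.5092,φ=6.1019) and Σ D·Y over m':
  (+0.4639+0.2893i)·(+0.0187+0.0166i)  (+0.3522-0.1368i)·(+0.1083+0.0655i)  (-0.0227+0.0815i)·(+0.3223+0.1223i)  (+0.2586+0.3360i)·(+0.4628+0.0848i)  (+0.4750-0.0063i)·(+0.0498+0.0000i)  (+0.1980-0.2718i)·(-0.4628+0.0848i)  (-0.0499-0.1620i)·(+0.3223-0.1223i)  (-0.0574-0.0206i)·(-0.1083+0.0655i)  (-0.0116+0.0077i)·(+0.0187-0.0166i)
Y_4^3(R⁻¹ n̂) = +0.051575+0.317219i

Re=0.0516 Im=0.3172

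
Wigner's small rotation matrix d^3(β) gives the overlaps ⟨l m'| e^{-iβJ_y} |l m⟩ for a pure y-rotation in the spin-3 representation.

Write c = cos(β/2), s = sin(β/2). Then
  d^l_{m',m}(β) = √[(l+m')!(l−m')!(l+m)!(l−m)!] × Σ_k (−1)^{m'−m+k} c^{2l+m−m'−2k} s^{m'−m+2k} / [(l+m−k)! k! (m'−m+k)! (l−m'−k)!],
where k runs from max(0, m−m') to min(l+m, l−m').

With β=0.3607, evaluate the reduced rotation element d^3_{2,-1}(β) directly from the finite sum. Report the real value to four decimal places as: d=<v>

d^3_{2,-1}(β=0.3607) via Wigner's sum:
c=cos(0.3607/2)=0.983781, s=sin(0.3607/2)=0.179374; N=√[120·1·2·24]=75.894664
The bounds max(0,m−m')=0 and min(l+m,l−m')=1 give 2 terms
  k=0: (−1)^3·75.8947/(12)·0.9838^3·0.1794^3 = -0.034754
  k=1: (−1)^4·75.8947/(24)·0.9838^1·0.1794^5 = +0.000578
d^3_{2,-1}(0.3607) = -0.034754 +0.000578 = -0.034176

d=-0.0342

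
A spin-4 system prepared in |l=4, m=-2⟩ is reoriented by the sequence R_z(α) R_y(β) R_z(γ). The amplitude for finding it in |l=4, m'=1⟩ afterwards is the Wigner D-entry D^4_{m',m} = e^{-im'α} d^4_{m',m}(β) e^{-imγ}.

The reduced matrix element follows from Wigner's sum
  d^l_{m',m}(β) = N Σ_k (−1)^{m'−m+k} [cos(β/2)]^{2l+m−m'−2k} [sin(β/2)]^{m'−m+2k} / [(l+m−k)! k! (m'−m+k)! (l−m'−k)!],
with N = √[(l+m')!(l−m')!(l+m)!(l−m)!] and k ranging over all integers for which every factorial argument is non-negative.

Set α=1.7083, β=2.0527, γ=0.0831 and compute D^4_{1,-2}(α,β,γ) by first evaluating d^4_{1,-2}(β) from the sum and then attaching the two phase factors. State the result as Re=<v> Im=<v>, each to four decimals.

First d^4_{1,-2}(β=2.0527), then the phase factors e^{-i(1)α} and e^{-i(-2)γ}:
With c≡cos(β/2)=0.517945 and s≡sin(β/2)=0.855414, N=[120·6·2·720]^{1/2}=1018.233765
The bounds max(0,m−m')=0 and min(l+m,l−m')=2 give 3 terms
  k=0: (−1)^3·1018.2338/(72)·0.5179^5·0.8554^3 = -0.329960
  k=1: (−1)^4·1018.2338/(48)·0.5179^3·0.8554^5 = +1.350014
  k=2: (−1)^5·1018.2338/(240)·0.5179^1·0.8554^7 = -0.736469
d^4_{1,-2}(2.0527) = -0.329960 +1.350014 -0.736469 = +0.283585
D = (-0.137071-0.990561i)·(+0.283585)·(+0.986221+0.165436i) = +0.008137-0.283468i

Re=0.0081 Im=-0.2835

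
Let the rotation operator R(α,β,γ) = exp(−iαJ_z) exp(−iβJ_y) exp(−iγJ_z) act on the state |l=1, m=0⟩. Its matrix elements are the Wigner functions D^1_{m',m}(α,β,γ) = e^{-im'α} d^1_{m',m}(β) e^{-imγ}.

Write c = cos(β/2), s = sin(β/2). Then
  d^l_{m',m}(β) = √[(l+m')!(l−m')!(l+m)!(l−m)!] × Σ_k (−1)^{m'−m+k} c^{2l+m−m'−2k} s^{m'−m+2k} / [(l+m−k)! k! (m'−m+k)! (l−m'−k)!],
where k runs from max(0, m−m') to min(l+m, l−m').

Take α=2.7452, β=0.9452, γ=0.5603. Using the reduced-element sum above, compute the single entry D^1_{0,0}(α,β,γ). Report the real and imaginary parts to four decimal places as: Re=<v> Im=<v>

Re=0.5856 Im=0.0000

Split into d^1_{0,0}(β=0.9452) × two z-phases.
Half-angle: c=0.890388, s=0.455203. N=√(1·1·1·1)=1.000000
k: max(0,(0)−(0))=0 … min(1+(0),1−(0))=1
  k=0: (−1)^0·1.0000/(1)·0.8904^2·0.4552^0 = +0.792790
  k=1: (−1)^1·1.0000/(1)·0.8904^0·0.4552^2 = -0.207210
d^1_{0,0}(0.9452) = +0.792790 -0.207210 = +0.585581
Phases: e^{-i·(0)·2.7452}=+1.000000+0.000000i, e^{-i·(0)·0.5603}=+1.000000+0.000000i ⇒ D=+0.585581+0.000000i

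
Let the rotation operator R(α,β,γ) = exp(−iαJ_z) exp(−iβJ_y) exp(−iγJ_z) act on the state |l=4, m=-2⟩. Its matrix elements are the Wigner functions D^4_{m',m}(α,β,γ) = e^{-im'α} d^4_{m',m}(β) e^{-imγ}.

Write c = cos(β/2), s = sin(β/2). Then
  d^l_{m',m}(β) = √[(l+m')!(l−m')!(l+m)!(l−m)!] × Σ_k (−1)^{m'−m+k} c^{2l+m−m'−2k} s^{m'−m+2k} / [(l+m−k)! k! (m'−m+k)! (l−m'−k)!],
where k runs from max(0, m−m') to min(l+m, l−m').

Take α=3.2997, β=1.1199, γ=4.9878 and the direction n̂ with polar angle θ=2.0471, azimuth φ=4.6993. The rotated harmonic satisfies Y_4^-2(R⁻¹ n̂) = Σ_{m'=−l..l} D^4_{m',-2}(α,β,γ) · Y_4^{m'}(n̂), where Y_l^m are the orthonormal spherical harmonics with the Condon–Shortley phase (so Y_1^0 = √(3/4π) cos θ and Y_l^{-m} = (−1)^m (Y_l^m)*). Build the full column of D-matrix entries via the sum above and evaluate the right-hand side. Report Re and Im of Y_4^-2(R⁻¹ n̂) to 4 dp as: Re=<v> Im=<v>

Re=-0.0063 Im=-0.3237

Need the full column D^4_{m',-2} for m'=−4..4 at α=3.2997, β=1.1199, γ=4.9878.
cos(β/2)=0.847282, sin(β/2)=0.531144
d^4_{-4,-2}: single k=2 term ⇒ +0.552294;  D = -0.208721-0.511336i
d^4_{-3,-2}: k∈[1..2] ⇒ +0.622975 -0.734448 = -0.111472;  D = -0.057851-0.095285i
d^4_{-2,-2}: k∈[0..2] ⇒ +0.265597 -1.252485 +0.615249 = -0.371639;  D = +0.240483+0.283343i
d^4_{-1,-2}: k∈[0..2] ⇒ -0.706388 +1.387975 -0.363630 = +0.317958;  D = +0.241349+0.206998i
d^4_{0,-2}: k∈[0..2] ⇒ +0.990176 -1.037647 +0.152915 = +0.105443;  D = -0.089848-0.055188i
d^4_{1,-2}: k∈[0..2] ⇒ -0.925317 +0.545444 -0.042870 = -0.422742;  D = -0.390560-0.161783i
d^4_{2,-2}: k∈[0..2] ⇒ +0.615249 -0.193424 +0.006334 = +0.428160;  D = -0.416431-0.099530i
d^4_{3,-2}: k∈[0..1] ⇒ -0.288622 +0.037807 = -0.250815;  D = -0.250081-0.019169i
d^4_{4,-2}: single k=0 term ⇒ +0.085292;  D = -0.085008+0.006953i
Y_4^{m'}(θ=2.0471,φ=4.6993) and Σ D·Y over m':
  (-0.2087-0.5113i)·(+0.2757+0.0144i)  (-0.0579-0.0953i)·(-0.0158+0.4025i)  (+0.2405+0.2833i)·(-0.1245-0.0033i)  (+0.2413+0.2070i)·(-0.0039+0.2946i)  (-0.0898-0.0552i)·(-0.1862+0.0000i)  (-0.3906-0.1618i)·(+0.0039+0.2946i)  (-0.4164-0.0995i)·(-0.1245+0.0033i)  (-0.2501-0.0192i)·(+0.0158+0.4025i)  (-0.0850+0.0070i)·(+0.2757-0.0144i)
Y_4^-2(R⁻¹ n̂) = -0.006324-0.323698i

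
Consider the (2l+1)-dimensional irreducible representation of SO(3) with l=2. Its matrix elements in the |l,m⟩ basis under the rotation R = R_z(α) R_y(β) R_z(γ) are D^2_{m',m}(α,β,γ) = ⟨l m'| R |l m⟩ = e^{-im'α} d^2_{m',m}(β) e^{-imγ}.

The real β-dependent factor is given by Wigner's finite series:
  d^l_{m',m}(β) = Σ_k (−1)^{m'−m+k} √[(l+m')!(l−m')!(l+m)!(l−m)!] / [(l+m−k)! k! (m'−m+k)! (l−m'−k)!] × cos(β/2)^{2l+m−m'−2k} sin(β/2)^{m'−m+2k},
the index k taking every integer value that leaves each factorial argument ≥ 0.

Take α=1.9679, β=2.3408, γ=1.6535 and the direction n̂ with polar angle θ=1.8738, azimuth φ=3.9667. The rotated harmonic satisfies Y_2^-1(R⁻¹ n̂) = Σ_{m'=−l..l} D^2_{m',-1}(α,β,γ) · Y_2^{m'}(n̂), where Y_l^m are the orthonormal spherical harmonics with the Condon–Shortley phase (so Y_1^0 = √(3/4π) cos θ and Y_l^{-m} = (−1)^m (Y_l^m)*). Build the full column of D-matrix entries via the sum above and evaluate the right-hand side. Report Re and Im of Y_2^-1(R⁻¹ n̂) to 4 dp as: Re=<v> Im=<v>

Re=-0.0489 Im=-0.0332

Need the full column D^2_{m',-1} for m'=−2..2 at α=1.9679, β=2.3408, γ=1.6535.
cos(β/2)=0.389783, sin(β/2)=0.920907
d^2_{-2,-1}: single k=1 term ⇒ +0.109073;  D = +0.083851-0.069755i
d^2_{-1,-1}: k∈[0..1] ⇒ +0.023083 -0.386544 = -0.363461;  D = +0.322420+0.167777i
d^2_{0,-1}: k∈[0..1] ⇒ -0.133586 +0.745668 = +0.612082;  D = -0.050564+0.609990i
d^2_{1,-1}: k∈[0..1] ⇒ +0.386544 -0.719221 = -0.332677;  D = -0.316370+0.102879i
d^2_{2,-1}: single k=0 term ⇒ -0.608836;  D = +0.397553+0.461120i
Y_2^{m'}(θ=1.8738,φ=3.9667) and Σ D·Y over m':
  (+0.0839-0.0698i)·(-0.0279-0.3508i)  (+0.3224+0.1678i)·(+0.1493-0.1616i)  (-0.0506+0.6100i)·(-0.2311+0.0000i)  (-0.3164+0.1029i)·(-0.1493-0.1616i)  (+0.3976+0.4611i)·(-0.0279+0.3508i)
Y_2^-1(R⁻¹ n̂) = -0.048865-0.033176i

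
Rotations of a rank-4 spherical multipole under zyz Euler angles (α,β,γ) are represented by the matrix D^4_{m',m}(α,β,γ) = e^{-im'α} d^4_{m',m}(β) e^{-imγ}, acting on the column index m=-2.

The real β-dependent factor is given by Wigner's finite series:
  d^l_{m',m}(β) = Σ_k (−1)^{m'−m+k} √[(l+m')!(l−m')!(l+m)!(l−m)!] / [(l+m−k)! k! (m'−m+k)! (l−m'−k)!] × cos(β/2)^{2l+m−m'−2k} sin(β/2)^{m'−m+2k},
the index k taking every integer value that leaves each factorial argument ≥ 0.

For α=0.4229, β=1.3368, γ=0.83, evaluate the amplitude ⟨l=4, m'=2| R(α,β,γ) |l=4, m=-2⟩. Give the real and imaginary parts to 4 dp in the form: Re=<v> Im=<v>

Re=0.3037 Im=0.3217

D^4_{2,-2}(0.4229,1.3368,0.83) = e^{-i·2·0.4229}·d^4_{2,-2}(1.3368)·e^{-i·-2·0.83}. Compute d first:
Half-angle: c=0.784814, s=0.619731. N=√(720·2·2·720)=1440.000000
k∈{0,1,2} keeps every argument non-negative
  k=0: (−1)^4·1440.0000/(96)·0.7848^4·0.6197^4 = +0.839406
  k=1: (−1)^5·1440.0000/(120)·0.7848^2·0.6197^6 = -0.418731
  k=2: (−1)^6·1440.0000/(1440)·0.7848^0·0.6197^8 = +0.021758
d^4_{2,-2}(1.3368) = +0.839406 -0.418731 +0.021758 = +0.442433
Phases: e^{-i·(2)·0.4229}=+0.663133-0.748502i, e^{-i·(-2)·0.83}=-0.089085+0.996024i ⇒ D=+0.303709+0.321727i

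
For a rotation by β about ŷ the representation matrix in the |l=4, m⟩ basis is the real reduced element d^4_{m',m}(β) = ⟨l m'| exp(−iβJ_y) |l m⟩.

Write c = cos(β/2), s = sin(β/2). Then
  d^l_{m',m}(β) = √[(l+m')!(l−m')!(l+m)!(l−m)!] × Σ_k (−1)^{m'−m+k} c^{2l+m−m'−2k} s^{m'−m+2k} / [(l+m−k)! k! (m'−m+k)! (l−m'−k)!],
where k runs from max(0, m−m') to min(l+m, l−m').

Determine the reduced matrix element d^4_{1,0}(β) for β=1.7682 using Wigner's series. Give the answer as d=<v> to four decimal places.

d^4_{1,0}(β=1.7682) via Wigner's sum:
With c≡cos(β/2)=0.633986 and s≡sin(β/2)=0.773345, N=[120·6·24·24]^{1/2}=643.987578
k: max(0,(0)−(1))=0 … min(4+(0),4−(1))=3
  k=0: (−1)^1·643.9876/(144)·0.6340^7·0.7733^1 = -0.142379
  k=1: (−1)^2·643.9876/(24)·0.6340^5·0.7733^3 = +1.271110
  k=2: (−1)^3·643.9876/(24)·0.6340^3·0.7733^5 = -1.891343
  k=3: (−1)^4·643.9876/(144)·0.6340^1·0.7733^7 = +0.469036
d^4_{1,0}(1.7682) = -0.142379 +1.271110 -1.891343 +0.469036 = -0.293576

d=-0.2936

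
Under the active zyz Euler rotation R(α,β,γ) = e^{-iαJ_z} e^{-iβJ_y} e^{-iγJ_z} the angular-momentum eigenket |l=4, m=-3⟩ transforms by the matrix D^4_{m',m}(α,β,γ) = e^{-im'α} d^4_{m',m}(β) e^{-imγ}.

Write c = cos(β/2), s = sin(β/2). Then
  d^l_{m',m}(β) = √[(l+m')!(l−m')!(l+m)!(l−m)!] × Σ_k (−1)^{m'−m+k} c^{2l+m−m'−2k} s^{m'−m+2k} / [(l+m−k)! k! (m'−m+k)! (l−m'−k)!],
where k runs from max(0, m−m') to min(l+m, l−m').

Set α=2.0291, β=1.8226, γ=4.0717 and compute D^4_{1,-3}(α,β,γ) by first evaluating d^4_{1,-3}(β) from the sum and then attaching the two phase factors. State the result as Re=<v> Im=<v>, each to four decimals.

Re=-0.0010 Im=-0.0009

D^4_{1,-3}(2.0291,1.8226,4.0717) = e^{-i·1·2.0291}·d^4_{1,-3}(1.8226)·e^{-i·-3·4.0717}. Compute d first:
Half-angle: c=0.612719, s=0.790301. N=√(120·6·1·5040)=1904.940944
Admissible k: 0..1 (factorial args all ≥0)
  k=0: (−1)^4·1904.9409/(144)·0.6127^4·0.7903^4 = +0.727334
  k=1: (−1)^5·1904.9409/(240)·0.6127^2·0.7903^6 = -0.726019
d^4_{1,-3}(1.8226) = +0.727334 -0.726019 = +0.001316
Phases: e^{-i·(1)·2.0291}=-0.442427-0.896804i, e^{-i·(-3)·4.0717}=+0.938936-0.344091i ⇒ D=-0.000952-0.000908i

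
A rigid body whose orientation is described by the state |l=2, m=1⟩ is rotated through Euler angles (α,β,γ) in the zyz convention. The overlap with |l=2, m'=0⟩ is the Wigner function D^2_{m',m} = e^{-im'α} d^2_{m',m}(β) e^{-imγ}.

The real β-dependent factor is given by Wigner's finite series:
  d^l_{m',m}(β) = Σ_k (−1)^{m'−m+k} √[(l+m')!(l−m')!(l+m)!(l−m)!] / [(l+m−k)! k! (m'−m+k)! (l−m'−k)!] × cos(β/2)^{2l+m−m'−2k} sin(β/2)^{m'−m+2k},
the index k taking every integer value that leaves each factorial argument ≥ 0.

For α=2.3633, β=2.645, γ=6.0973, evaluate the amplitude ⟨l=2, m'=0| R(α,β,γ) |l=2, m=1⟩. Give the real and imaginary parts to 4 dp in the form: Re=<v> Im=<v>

Re=-0.5042 Im=-0.0948

First d^2_{0,1}(β=2.645), then the phase factors e^{-i(0)α} and e^{-i(1)γ}:
With c≡cos(β/2)=0.245753 and s≡sin(β/2)=0.969333, N=[2·2·6·1]^{1/2}=4.898979
k∈{1,2} keeps every argument non-negative
  k=1: (−1)^0·4.8990/(2)·0.2458^3·0.9693^1 = +0.035241
  k=2: (−1)^1·4.8990/(2)·0.2458^1·0.9693^3 = -0.548268
d^2_{0,1}(2.645) = +0.035241 -0.548268 = -0.513027
Attach z-rotation phases: D = e^{-i(0)(2.3633)}·(-0.513027)·e^{-i(1)(6.0973)} = -0.504189-0.094816i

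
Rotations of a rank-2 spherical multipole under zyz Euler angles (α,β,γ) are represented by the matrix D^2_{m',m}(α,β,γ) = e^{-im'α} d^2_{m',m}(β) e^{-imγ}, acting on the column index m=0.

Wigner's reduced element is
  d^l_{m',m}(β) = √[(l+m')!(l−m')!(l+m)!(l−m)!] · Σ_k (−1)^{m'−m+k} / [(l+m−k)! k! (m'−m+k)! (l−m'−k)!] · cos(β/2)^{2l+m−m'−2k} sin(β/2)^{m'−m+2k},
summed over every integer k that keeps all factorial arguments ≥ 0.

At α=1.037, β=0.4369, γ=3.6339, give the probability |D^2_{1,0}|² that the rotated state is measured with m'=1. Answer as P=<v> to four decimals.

First d^2_{1,0}(β=0.4369), then the phase factors e^{-i(1)α} and e^{-i(0)γ}:
Half-angle: c=0.976235, s=0.216717. N=√(6·1·2·2)=4.898979
The bounds max(0,m−m')=0 and min(l+m,l−m')=1 give 2 terms
  k=0: (−1)^1·4.8990/(2)·0.9762^3·0.2167^1 = -0.493890
  k=1: (−1)^2·4.8990/(2)·0.9762^1·0.2167^3 = +0.024339
d^2_{1,0}(0.4369) = -0.493890 +0.024339 = -0.469551
|D^2_{1,0}|² = |d^2_{1,0}(β)|² = (-0.469551)² = 0.220478 (the z-rotation phases have unit modulus)

P=0.2205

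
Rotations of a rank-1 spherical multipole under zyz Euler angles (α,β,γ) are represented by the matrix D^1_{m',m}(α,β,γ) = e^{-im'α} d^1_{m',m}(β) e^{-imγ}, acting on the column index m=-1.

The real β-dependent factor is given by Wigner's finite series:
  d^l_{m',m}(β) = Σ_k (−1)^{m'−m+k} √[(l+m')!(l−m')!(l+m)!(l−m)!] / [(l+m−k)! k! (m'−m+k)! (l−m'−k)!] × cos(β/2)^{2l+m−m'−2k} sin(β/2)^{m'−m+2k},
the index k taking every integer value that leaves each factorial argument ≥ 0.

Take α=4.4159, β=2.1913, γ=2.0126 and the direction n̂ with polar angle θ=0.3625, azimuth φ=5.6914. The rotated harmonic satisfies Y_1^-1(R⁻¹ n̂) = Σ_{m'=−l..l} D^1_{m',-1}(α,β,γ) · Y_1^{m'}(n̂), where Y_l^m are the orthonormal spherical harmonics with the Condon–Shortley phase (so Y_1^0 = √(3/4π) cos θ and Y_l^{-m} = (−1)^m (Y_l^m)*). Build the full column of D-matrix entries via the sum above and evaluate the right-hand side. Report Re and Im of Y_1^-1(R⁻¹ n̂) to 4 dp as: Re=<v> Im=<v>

Re=0.2272 Im=-0.2062

Need the full column D^1_{m',-1} for m'=−1..1 at α=4.4159, β=2.1913, γ=2.0126.
cos(β/2)=0.457469, sin(β/2)=0.889226
d^1_{-1,-1}: single k=0 term ⇒ +0.209277;  D = +0.207072+0.030304i
d^1_{0,-1}: single k=0 term ⇒ -0.575292;  D = +0.245978-0.520054i
d^1_{1,-1}: single k=0 term ⇒ +0.790723;  D = -0.584833-0.532177i
Y_1^{m'}(θ=0.3625,φ=5.6914) and Σ D·Y over m':
  (+0.2071+0.0303i)·(+0.1017+0.0683i)  (+0.2460-0.5201i)·(+0.4568+0.0000i)  (-0.5848-0.5322i)·(-0.1017+0.0683i)
Y_1^-1(R⁻¹ n̂) = +0.227198-0.206210i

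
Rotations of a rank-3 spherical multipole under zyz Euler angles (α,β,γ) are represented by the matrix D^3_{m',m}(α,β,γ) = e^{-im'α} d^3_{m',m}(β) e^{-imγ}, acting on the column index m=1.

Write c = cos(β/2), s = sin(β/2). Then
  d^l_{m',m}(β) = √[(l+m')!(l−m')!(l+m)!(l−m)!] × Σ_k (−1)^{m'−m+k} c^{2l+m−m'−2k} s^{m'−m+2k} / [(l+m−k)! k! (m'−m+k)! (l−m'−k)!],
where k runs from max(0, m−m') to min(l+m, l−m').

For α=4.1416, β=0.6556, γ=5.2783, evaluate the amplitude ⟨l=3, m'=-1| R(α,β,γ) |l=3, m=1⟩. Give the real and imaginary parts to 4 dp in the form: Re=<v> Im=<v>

Re=0.1782 Im=-0.3845

Split into d^3_{-1,1}(β=0.6556) × two z-phases.
c=cos(0.6556/2)=0.946753, s=sin(0.6556/2)=0.321961; N=√[2·24·24·2]=48.000000
k∈{2,3,4} keeps every argument non-negative
  k=2: (−1)^0·48.0000/(8)·0.9468^4·0.3220^2 = +0.499694
  k=3: (−1)^1·48.0000/(6)·0.9468^2·0.3220^4 = -0.077051
  k=4: (−1)^2·48.0000/(48)·0.9468^0·0.3220^6 = +0.001114
d^3_{-1,1}(0.6556) = +0.499694 -0.077051 +0.001114 = +0.423757
Attach z-rotation phases: D = e^{-i(-1)(4.1416)}·(+0.423757)·e^{-i(1)(5.2783)} = +0.178228-0.384454i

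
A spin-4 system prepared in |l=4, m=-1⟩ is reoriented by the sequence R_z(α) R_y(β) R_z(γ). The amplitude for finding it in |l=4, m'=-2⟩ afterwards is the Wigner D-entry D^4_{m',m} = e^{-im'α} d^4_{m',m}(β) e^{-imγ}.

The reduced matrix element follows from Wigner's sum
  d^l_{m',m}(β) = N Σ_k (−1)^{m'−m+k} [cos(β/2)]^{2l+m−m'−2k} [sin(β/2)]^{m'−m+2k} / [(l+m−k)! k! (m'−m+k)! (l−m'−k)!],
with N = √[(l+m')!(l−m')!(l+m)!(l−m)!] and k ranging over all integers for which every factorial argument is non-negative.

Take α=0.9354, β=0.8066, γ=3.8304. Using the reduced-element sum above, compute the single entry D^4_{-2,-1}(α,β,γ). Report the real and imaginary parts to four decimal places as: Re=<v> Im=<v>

D^4_{-2,-1}(0.9354,0.8066,3.8304) = e^{-i·-2·0.9354}·d^4_{-2,-1}(0.8066)·e^{-i·-1·3.8304}. Compute d first:
With c≡cos(β/2)=0.919771 and s≡sin(β/2)=0.392456, N=[2·720·6·120]^{1/2}=1018.233765
The bounds max(0,m−m')=1 and min(l+m,l−m')=3 give 3 terms
  k=1: (−1)^0·1018.2338/(240)·0.9198^7·0.3925^1 = +0.927224
  k=2: (−1)^1·1018.2338/(48)·0.9198^5·0.3925^3 = -0.844066
  k=3: (−1)^2·1018.2338/(72)·0.9198^3·0.3925^5 = +0.102449
d^4_{-2,-1}(0.8066) = +0.927224 -0.844066 +0.102449 = +0.185606
D = (-0.295524+0.955335i)·(+0.185606)·(-0.772005-0.635617i) = +0.155051-0.102025i

Re=0.1551 Im=-0.1020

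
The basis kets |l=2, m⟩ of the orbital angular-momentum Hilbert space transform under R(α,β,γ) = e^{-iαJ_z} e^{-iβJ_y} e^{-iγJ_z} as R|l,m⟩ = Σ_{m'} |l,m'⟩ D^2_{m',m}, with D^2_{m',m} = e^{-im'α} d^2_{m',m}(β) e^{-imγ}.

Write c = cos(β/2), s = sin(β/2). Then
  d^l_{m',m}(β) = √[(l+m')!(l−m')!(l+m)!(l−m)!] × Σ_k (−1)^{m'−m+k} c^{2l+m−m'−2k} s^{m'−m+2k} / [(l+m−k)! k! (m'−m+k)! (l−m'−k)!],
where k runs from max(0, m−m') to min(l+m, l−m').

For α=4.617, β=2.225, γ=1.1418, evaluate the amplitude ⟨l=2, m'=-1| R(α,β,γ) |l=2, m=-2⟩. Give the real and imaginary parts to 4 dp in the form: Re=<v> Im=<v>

Re=-0.1266 Im=-0.0899

D^2_{-1,-2}(4.617,2.225,1.1418) = e^{-i·-1·4.617}·d^2_{-1,-2}(2.225)·e^{-i·-2·1.1418}. Compute d first:
c=cos(2.225/2)=0.442421, s=sin(2.225/2)=0.896808; N=√[1·6·1·24]=12.000000
The bounds max(0,m−m')=0 and min(l+m,l−m')=0 give 1 term
  k=0: (−1)^1·12.0000/(6)·0.4424^3·0.8968^1 = -0.155323
d^2_{-1,-2}(2.225) = -0.155323
D = (-0.095244-0.995454i)·(-0.155323)·(-0.653957+0.756531i) = -0.126647-0.089921i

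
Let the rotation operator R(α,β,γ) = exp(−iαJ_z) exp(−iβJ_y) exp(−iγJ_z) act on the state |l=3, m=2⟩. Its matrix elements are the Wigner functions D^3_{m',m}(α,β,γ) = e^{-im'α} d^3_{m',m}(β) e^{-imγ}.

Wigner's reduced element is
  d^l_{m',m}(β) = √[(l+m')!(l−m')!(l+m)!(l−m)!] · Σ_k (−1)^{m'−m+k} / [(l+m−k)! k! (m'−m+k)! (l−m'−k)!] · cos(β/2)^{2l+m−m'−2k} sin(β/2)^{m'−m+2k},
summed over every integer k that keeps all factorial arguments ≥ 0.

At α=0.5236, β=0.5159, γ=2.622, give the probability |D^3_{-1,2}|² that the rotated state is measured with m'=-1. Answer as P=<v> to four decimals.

D^3_{-1,2}(0.5236,0.5159,2.622) = e^{-i·-1·0.5236}·d^3_{-1,2}(0.5159)·e^{-i·2·2.622}. Compute d first:
c=cos(0.5159/2)=0.966915, s=sin(0.5159/2)=0.255099; N=√[2·24·120·1]=75.894664
k∈{3,4} keeps every argument non-negative
  k=3: (−1)^0·75.8947/(12)·0.9669^3·0.2551^3 = +0.094912
  k=4: (−1)^1·75.8947/(24)·0.9669^1·0.2551^5 = -0.003303
d^3_{-1,2}(0.5159) = +0.094912 -0.003303 = +0.091609
|D^3_{-1,2}|² = |d^3_{-1,2}(β)|² = (+0.091609)² = 0.008392 (the z-rotation phases have unit modulus)

P=0.0084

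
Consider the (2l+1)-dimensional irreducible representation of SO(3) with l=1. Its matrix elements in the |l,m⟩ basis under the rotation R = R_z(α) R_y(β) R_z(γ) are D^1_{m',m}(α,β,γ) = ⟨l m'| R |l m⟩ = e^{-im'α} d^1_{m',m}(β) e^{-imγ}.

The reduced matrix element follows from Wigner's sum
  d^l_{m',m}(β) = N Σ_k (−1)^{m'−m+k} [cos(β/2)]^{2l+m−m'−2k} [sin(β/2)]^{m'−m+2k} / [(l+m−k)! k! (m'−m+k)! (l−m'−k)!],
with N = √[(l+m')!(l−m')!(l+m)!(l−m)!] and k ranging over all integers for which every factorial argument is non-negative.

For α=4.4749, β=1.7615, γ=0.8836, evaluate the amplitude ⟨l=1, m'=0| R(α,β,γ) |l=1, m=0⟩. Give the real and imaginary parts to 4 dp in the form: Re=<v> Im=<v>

Split into d^1_{0,0}(β=1.7615) × two z-phases.
With c≡cos(β/2)=0.636573 and s≡sin(β/2)=0.771217, N=[1·1·1·1]^{1/2}=1.000000
k∈{0,1} keeps every argument non-negative
  k=0: (−1)^0·1.0000/(1)·0.6366^2·0.7712^0 = +0.405225
  k=1: (−1)^1·1.0000/(1)·0.6366^0·0.7712^2 = -0.594775
d^1_{0,0}(1.7615) = +0.405225 -0.594775 = -0.189550
Phases: e^{-i·(0)·4.4749}=+1.000000+0.000000i, e^{-i·(0)·0.8836}=+1.000000+0.000000i ⇒ D=-0.189550+0.000000i

Re=-0.1895 Im=0.0000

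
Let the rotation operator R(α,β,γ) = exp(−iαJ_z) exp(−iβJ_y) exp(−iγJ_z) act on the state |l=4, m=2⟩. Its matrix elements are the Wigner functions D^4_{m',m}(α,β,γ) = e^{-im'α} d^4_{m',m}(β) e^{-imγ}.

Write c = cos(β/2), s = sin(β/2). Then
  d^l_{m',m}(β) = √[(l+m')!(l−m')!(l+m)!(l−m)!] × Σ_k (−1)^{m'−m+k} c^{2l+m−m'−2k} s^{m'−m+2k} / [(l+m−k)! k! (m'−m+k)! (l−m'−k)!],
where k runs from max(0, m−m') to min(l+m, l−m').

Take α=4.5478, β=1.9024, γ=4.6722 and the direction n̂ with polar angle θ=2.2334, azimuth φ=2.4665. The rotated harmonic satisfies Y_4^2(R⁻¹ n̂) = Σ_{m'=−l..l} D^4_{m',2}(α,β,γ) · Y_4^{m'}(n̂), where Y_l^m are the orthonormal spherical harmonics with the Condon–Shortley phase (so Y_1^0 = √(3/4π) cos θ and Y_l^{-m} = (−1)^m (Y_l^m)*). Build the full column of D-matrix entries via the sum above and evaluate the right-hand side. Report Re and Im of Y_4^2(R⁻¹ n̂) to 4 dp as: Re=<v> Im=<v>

Need the full column D^4_{m',2} for m'=−4..4 at α=4.5478, β=1.9024, γ=4.6722.
cos(β/2)=0.580707, sin(β/2)=0.814113
d^4_{-4,2}: single k=6 term ⇒ +0.519518;  D = -0.435132+0.283829i
d^4_{-3,2}: k∈[5..6] ⇒ +0.786102 -0.515007 = +0.271095;  D = -0.108903-0.248259i
d^4_{-2,2}: k∈[4..6] ⇒ +0.749302 -1.178156 +0.192964 = -0.235889;  D = -0.228626+0.058086i
d^4_{-1,2}: k∈[3..5] ⇒ +0.503910 -1.485593 +0.583963 = -0.397720;  D = -0.033453-0.396310i
d^4_{0,2}: k∈[2..4] ⇒ +0.241119 -1.263734 +0.931414 = -0.091201;  D = +0.090907+0.007323i
d^4_{1,2}: k∈[1..3] ⇒ +0.076916 -0.755864 +0.990395 = +0.311447;  D = +0.075533-0.302149i
d^4_{2,2}: k∈[0..2] ⇒ +0.012932 -0.304994 +0.749302 = +0.457240;  D = +0.419425+0.182074i
d^4_{3,2}: k∈[0..1] ⇒ -0.067834 +0.399966 = +0.332132;  D = -0.180387+0.278877i
d^4_{4,2}: single k=0 term ⇒ +0.134490;  D = -0.099431-0.090559i
Y_4^{m'}(θ=2.2334,φ=2.4665) and Σ D·Y over m':
  (-0.4351+0.2838i)·(-0.1546+0.0730i)  (-0.1089-0.2483i)·(-0.1656+0.3390i)  (-0.2286+0.0581i)·(+0.0750+0.3346i)  (-0.0335-0.3963i)·(-0.0629-0.0503i)  (+0.0909+0.0073i)·(-0.3534+0.0000i)  (+0.0755-0.3021i)·(+0.0629-0.0503i)  (+0.4194+0.1821i)·(+0.0750-0.3346i)  (-0.1804+0.2789i)·(+0.1656+0.3390i)  (-0.0994-0.0906i)·(-0.1546-0.0730i)
Y_4^2(R⁻¹ n̂) = +0.028460-0.262734i

Re=0.0285 Im=-0.2627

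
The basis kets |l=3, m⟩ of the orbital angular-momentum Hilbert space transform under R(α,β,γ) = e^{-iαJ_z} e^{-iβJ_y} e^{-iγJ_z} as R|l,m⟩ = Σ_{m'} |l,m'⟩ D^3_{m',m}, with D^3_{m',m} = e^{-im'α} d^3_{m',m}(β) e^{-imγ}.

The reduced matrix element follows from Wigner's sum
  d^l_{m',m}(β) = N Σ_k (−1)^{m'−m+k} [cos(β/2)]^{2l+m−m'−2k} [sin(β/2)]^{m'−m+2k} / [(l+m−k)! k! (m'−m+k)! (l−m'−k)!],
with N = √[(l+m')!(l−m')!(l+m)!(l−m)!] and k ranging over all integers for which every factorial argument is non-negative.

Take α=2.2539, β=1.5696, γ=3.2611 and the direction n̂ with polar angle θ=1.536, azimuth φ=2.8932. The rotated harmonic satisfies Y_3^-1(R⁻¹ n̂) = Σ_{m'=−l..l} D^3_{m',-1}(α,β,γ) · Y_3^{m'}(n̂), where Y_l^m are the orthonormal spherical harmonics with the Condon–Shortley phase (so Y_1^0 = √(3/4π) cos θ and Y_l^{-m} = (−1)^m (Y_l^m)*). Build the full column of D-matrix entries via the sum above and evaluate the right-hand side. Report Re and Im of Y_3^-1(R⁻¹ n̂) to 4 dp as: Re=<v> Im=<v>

Need the full column D^3_{m',-1} for m'=−3..3 at α=2.2539, β=1.5696, γ=3.2611.
cos(β/2)=0.707530, sin(β/2)=0.706684
d^3_{-3,-1}: single k=2 term ⇒ +0.484701;  D = -0.400582-0.272891i
d^3_{-2,-1}: k∈[1..2] ⇒ +0.396231 -0.790568 = -0.394337;  D = -0.033510-0.392911i
d^3_{-1,-1}: k∈[0..2] ⇒ +0.125449 -1.001195 +0.749102 = -0.126644;  D = -0.091079+0.087996i
d^3_{0,-1}: k∈[0..2] ⇒ -0.434049 +1.299035 -0.431977 = +0.433009;  D = -0.429921-0.051625i
d^3_{1,-1}: k∈[0..2] ⇒ +0.750896 -0.998802 +0.124552 = -0.123354;  D = -0.065899-0.104276i
d^3_{2,-1}: k∈[0..1] ⇒ -0.790568 +0.394339 = -0.396229;  D = -0.126180+0.375600i
d^3_{3,-1}: single k=0 term ⇒ +0.483543;  D = -0.452715+0.169890i
Y_3^{m'}(θ=1.536,φ=2.8932) and Σ D·Y over m':
  (-0.4006-0.2729i)·(-0.3061-0.2824i)  (-0.0335-0.3929i)·(+0.0312+0.0169i)  (-0.0911+0.0880i)·(+0.3112+0.0789i)  (-0.4299-0.0516i)·(-0.0389+0.0000i)  (-0.0659-0.1043i)·(-0.3112+0.0789i)  (-0.1262+0.3756i)·(+0.0312-0.0169i)  (-0.4527+0.1699i)·(+0.3061-0.2824i)
Y_3^-1(R⁻¹ n̂) = -0.026864+0.426984i

Re=-0.0269 Im=0.4270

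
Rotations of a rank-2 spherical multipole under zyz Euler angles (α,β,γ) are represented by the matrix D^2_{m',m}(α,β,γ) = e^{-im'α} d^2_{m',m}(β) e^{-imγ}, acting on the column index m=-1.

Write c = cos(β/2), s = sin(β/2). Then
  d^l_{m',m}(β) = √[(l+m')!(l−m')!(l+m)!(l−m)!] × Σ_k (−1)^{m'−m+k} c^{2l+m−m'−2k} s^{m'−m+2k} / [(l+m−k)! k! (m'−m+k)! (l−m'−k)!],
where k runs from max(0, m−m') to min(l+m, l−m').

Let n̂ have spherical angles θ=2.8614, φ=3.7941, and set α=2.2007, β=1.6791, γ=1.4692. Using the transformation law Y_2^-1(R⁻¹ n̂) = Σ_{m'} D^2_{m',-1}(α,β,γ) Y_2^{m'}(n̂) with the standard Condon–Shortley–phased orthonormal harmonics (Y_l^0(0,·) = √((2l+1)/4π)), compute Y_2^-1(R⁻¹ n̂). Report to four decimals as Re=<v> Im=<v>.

Re=0.0281 Im=0.0696

Need the full column D^2_{m',-1} for m'=−2..2 at α=2.2007, β=1.6791, γ=1.4692.
cos(β/2)=0.667798, sin(β/2)=0.744343
d^2_{-2,-1}: single k=1 term ⇒ +0.443341;  D = +0.406139-0.177770i
d^2_{-1,-1}: k∈[0..1] ⇒ +0.198875 -0.741237 = -0.542362;  D = +0.468417+0.273390i
d^2_{0,-1}: k∈[0..1] ⇒ -0.542980 +0.674589 = +0.131610;  D = +0.013348+0.130931i
d^2_{1,-1}: k∈[0..1] ⇒ +0.741237 -0.306967 = +0.434270;  D = +0.323172-0.290087i
d^2_{2,-1}: single k=0 term ⇒ -0.550800;  D = +0.538769+0.114492i
Y_2^{m'}(θ=2.8614,φ=3.7941) and Σ D·Y over m':
  (+0.4061-0.1778i)·(+0.0078-0.0285i)  (+0.4684+0.2734i)·(+0.1631-0.1247i)  (+0.0133+0.1309i)·(+0.5584+0.0000i)  (+0.3232-0.2901i)·(-0.1631-0.1247i)  (+0.5388+0.1145i)·(+0.0078+0.0285i)
Y_2^-1(R⁻¹ n̂) = +0.028068+0.069646i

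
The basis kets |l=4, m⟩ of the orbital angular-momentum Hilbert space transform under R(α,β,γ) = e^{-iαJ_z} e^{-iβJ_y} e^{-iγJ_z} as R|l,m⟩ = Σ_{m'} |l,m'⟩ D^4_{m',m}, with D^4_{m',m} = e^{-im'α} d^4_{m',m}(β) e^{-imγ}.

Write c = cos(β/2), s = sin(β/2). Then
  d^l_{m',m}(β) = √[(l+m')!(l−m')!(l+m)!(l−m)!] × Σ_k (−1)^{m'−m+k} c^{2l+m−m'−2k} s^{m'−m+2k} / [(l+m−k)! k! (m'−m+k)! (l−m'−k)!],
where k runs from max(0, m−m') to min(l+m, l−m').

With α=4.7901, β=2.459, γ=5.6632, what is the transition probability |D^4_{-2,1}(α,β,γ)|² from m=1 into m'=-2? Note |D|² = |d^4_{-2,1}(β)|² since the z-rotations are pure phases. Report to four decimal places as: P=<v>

P=0.1565

D^4_{-2,1}(4.7901,2.459,5.6632) = e^{-i·-2·4.7901}·d^4_{-2,1}(2.459)·e^{-i·1·5.6632}. Compute d first:
With c≡cos(β/2)=0.334709 and s≡sin(β/2)=0.942322, N=[2·720·120·6]^{1/2}=1018.233765
Admissible k: 3..5 (factorial args all ≥0)
  k=3: (−1)^0·1018.2338/(72)·0.3347^5·0.9423^3 = +0.049711
  k=4: (−1)^1·1018.2338/(48)·0.3347^3·0.9423^5 = -0.591022
  k=5: (−1)^2·1018.2338/(240)·0.3347^1·0.9423^7 = +0.936909
d^4_{-2,1}(2.459) = +0.049711 -0.591022 +0.936909 = +0.395597
|D^4_{-2,1}|² = |d^4_{-2,1}(β)|² = (+0.395597)² = 0.156497 (the z-rotation phases have unit modulus)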